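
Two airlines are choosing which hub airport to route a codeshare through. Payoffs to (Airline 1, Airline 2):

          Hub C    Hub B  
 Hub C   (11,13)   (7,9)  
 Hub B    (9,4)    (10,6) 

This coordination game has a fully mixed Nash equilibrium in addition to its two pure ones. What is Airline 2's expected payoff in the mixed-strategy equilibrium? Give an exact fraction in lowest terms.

7

Airline 1 mixes with probability p on Hub C, chosen so Airline 2 is indifferent: 13p + 4(1−p) = 9p + 6(1−p) gives p = 1/3.
Airline 2's expected payoff is 13·1/3 + 4·2/3 = 7.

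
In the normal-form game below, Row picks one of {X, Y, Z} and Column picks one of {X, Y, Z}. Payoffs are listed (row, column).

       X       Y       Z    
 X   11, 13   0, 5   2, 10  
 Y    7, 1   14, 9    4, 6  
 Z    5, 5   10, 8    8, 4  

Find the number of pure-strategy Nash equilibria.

2

Both X: Row gets 11 (best alternative 7); Column gets 13 (best alternative 10). Neither deviates — NE.
Both Y: Row gets 14 (best alternative 10); Column gets 9 (best alternative 6). Neither deviates — NE.
Both Z is not a NE: Column would switch to Y (8 > 4).
No other cell survives both best-response checks, so there are 2 pure NE.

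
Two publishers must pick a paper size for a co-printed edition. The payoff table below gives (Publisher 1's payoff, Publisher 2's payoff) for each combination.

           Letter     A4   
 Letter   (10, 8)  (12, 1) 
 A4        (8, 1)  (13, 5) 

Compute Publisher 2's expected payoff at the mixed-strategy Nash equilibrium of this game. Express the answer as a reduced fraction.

39/11

Publisher 1 mixes with probability p on Letter, chosen so Publisher 2 is indifferent: 8p + 1(1−p) = 1p + 5(1−p) gives p = 4/11.
Publisher 2's expected payoff is 8·4/11 + 1·7/11 = 39/11.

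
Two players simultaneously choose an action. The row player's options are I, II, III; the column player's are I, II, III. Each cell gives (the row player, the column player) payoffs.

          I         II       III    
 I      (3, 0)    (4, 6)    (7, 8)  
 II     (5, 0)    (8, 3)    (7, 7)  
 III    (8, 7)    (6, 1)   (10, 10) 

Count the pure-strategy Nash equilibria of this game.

1

Both III: the row player gets 10 (best alternative 7); the column player gets 10 (best alternative 7). Neither deviates — NE.
Both II is not a NE: the column player would switch to III (7 > 3).
No other cell survives both best-response checks, so there is 1 pure NE.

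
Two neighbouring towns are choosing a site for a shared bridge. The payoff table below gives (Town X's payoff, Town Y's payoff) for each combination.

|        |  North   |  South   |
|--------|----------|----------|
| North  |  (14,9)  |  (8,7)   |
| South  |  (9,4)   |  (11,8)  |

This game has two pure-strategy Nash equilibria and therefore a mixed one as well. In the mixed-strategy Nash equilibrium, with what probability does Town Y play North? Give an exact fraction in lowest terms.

3/8

Town Y's mix q on North must make Town X indifferent between North and South.
Town X's payoff from North: 14q + 8(1−q). From South: 9q + 11(1−q).
Set equal: 5q = 3(1−q) → q = 3/8.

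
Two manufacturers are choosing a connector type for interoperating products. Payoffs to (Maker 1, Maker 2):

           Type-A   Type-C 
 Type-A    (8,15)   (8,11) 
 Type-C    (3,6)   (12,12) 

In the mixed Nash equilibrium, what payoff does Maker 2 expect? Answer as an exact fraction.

Maker 1 mixes with probability p on Type-A, chosen so Maker 2 is indifferent: 15p + 6(1−p) = 11p + 12(1−p) gives p = 3/5.
Maker 2's expected payoff is 15·3/5 + 6·2/5 = 57/5.

57/5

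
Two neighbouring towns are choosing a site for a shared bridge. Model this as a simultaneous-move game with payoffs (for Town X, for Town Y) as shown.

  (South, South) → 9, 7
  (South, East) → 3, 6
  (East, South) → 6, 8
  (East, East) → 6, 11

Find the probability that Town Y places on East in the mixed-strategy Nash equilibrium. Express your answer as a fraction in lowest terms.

1/2

Town Y's mix q on South must make Town X indifferent between South and East.
Town X's payoff from South: 9q + 3(1−q). From East: 6q + 6(1−q).
Set equal: 3q = 3(1−q) → q = 3/6 = 1/2.
Probability on East is 1 − 1/2 = 1/2.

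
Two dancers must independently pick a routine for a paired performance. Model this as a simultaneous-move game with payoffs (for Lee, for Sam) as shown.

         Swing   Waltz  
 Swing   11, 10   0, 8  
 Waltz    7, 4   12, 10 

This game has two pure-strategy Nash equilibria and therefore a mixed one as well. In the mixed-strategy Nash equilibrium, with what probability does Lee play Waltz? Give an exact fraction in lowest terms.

1/4

Lee's mix p on Swing must make Sam indifferent between Swing and Waltz.
Sam's payoff from Swing: 10p + 4(1−p). From Waltz: 8p + 10(1−p).
Set equal: 2p = 6(1−p) → p = 6/8 = 3/4.
Probability on Waltz is 1 − 3/4 = 1/4.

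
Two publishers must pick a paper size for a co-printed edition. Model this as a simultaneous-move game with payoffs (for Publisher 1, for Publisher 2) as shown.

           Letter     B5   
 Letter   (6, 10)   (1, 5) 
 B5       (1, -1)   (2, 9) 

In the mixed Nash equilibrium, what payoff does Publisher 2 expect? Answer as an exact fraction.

19/3

Publisher 1 mixes with probability p on Letter, chosen so Publisher 2 is indifferent: 10p + (-1)(1−p) = 5p + 9(1−p) gives p = 2/3.
Publisher 2's expected payoff is 10·2/3 + (-1)·1/3 = 19/3.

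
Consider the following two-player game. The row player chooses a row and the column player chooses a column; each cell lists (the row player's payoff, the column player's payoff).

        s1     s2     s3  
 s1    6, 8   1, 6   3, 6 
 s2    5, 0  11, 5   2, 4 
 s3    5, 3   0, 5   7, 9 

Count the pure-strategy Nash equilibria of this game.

Both s1: the row player gets 6 (best alternative 5); the column player gets 8 (best alternative 6). Neither deviates — NE.
Both s2: the row player gets 11 (best alternative 1); the column player gets 5 (best alternative 4). Neither deviates — NE.
Both s3: the row player gets 7 (best alternative 3); the column player gets 9 (best alternative 5). Neither deviates — NE.
(s2, s1) is not a NE: the row player would switch to s1 (6 > 5).
No other cell survives both best-response checks, so there are 3 pure NE.

3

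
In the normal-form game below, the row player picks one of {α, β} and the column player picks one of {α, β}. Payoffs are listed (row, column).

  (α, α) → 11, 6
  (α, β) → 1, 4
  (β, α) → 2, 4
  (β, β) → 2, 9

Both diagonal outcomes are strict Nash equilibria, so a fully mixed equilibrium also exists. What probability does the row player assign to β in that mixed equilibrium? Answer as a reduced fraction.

The row player's mix p on α must make the column player indifferent between α and β.
The column player's payoff from α: 6p + 4(1−p). From β: 4p + 9(1−p).
Set equal: 2p = 5(1−p) → p = 5/7.
Probability on β is 1 − 5/7 = 2/7.

2/7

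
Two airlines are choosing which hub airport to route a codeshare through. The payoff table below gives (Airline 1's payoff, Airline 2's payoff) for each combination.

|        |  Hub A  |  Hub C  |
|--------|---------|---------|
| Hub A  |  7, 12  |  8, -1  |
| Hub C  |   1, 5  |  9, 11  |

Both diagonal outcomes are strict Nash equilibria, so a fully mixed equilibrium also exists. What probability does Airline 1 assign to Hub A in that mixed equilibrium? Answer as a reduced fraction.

6/19

Airline 1's mix p on Hub A must make Airline 2 indifferent between Hub A and Hub C.
Airline 2's payoff from Hub A: 12p + 5(1−p). From Hub C: (-1)p + 11(1−p).
Set equal: 13p = 6(1−p) → p = 6/19.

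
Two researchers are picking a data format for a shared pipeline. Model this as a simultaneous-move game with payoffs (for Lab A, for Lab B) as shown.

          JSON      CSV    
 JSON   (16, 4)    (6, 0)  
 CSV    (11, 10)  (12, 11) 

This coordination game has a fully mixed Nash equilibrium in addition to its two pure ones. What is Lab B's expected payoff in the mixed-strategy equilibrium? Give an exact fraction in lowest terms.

44/5

Lab A mixes with probability p on JSON, chosen so Lab B is indifferent: 4p + 10(1−p) = 0p + 11(1−p) gives p = 1/5.
Lab B's expected payoff is 4·1/5 + 10·4/5 = 44/5.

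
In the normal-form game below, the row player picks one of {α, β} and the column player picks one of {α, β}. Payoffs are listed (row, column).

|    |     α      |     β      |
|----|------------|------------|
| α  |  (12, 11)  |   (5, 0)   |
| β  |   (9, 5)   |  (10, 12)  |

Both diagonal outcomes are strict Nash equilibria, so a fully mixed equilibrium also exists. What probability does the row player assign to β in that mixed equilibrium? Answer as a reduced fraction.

The row player's mix p on α must make the column player indifferent between α and β.
The column player's payoff from α: 11p + 5(1−p). From β: 0p + 12(1−p).
Set equal: 11p = 7(1−p) → p = 7/18.
Probability on β is 1 − 7/18 = 11/18.

11/18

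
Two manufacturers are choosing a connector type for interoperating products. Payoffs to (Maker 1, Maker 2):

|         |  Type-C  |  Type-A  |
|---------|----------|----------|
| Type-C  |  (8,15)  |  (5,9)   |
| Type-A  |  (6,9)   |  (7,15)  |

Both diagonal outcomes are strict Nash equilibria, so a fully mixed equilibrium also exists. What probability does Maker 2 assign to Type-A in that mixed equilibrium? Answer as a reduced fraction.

1/2

Maker 2's mix q on Type-C must make Maker 1 indifferent between Type-C and Type-A.
Maker 1's payoff from Type-C: 8q + 5(1−q). From Type-A: 6q + 7(1−q).
Set equal: 2q = 2(1−q) → q = 2/4 = 1/2.
Probability on Type-A is 1 − 1/2 = 1/2.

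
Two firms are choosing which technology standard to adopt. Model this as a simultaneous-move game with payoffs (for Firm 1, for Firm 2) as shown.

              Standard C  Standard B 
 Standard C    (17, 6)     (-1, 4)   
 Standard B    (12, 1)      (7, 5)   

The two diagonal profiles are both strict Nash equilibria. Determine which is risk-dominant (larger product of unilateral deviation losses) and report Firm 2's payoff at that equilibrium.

At both Standard C: Firm 1 loses 17 − 12 = 5 by deviating; Firm 2 loses 6 − 4 = 2. Product = 5·2 = 10.
At both Standard B: Firm 1 loses 7 − (-1) = 8 by deviating; Firm 2 loses 5 − 1 = 4. Product = 8·4 = 32.
32 > 10, so both Standard B is risk-dominant. Firm 2's payoff there is 5.

5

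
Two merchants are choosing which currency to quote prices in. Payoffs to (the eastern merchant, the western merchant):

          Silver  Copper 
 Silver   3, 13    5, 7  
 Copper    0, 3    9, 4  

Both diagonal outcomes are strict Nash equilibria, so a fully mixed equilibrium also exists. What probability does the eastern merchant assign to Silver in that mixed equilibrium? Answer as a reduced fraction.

1/7

The eastern merchant's mix p on Silver must make the western merchant indifferent between Silver and Copper.
The western merchant's payoff from Silver: 13p + 3(1−p). From Copper: 7p + 4(1−p).
Set equal: 6p = 1(1−p) → p = 1/7.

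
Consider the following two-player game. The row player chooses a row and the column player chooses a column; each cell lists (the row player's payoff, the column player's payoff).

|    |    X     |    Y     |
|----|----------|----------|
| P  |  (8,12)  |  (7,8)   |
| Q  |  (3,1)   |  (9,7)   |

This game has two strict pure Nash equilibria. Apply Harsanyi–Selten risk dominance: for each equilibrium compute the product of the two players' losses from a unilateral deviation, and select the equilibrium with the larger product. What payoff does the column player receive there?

12

At (P, X): the row player loses 8 − 3 = 5 by deviating; the column player loses 12 − 8 = 4. Product = 5·4 = 20.
At (Q, Y): the row player loses 9 − 7 = 2 by deviating; the column player loses 7 − 1 = 6. Product = 2·6 = 12.
20 > 12, so (P, X) is risk-dominant. The column player's payoff there is 12.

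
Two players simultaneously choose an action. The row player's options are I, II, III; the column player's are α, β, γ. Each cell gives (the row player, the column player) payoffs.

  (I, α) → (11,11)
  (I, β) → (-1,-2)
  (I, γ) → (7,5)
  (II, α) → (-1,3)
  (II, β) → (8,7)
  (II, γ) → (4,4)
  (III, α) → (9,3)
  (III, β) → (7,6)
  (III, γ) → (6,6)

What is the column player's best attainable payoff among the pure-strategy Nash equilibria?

11

(I, α) is a pure NE (the row player: 11 ≥ 9; the column player: 11 ≥ 5). The column player gets 11.
(II, β) is a pure NE (the row player: 8 ≥ 7; the column player: 7 ≥ 4). The column player gets 7.
Every other cell has a profitable deviation for at least one player. Highest of {11, 7} is 11.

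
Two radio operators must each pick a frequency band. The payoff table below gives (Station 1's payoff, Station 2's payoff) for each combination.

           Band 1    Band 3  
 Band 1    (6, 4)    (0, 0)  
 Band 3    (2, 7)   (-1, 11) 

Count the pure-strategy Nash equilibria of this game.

Both Band 1: Station 1 gets 6 (best alternative 2); Station 2 gets 4 (best alternative 0). Neither deviates — NE.
Both Band 3 is not a NE: Station 1 would switch to Band 1 (0 > -1).
No other cell survives both best-response checks, so there is 1 pure NE.

1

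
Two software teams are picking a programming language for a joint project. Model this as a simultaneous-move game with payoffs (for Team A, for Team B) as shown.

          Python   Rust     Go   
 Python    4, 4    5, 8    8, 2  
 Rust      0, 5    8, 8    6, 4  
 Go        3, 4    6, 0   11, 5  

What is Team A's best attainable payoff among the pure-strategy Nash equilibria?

Both Rust is a pure NE (Team A: 8 ≥ 6; Team B: 8 ≥ 5). Team A gets 8.
Both Go is a pure NE (Team A: 11 ≥ 8; Team B: 5 ≥ 4). Team A gets 11.
Every other cell has a profitable deviation for at least one player. Highest of {8, 11} is 11.

11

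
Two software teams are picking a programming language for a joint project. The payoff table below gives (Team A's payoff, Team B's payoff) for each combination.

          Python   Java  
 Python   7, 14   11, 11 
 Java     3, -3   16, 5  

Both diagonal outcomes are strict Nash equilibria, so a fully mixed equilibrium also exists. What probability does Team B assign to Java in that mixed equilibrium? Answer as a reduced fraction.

Team B's mix q on Python must make Team A indifferent between Python and Java.
Team A's payoff from Python: 7q + 11(1−q). From Java: 3q + 16(1−q).
Set equal: 4q = 5(1−q) → q = 5/9.
Probability on Java is 1 − 5/9 = 4/9.

4/9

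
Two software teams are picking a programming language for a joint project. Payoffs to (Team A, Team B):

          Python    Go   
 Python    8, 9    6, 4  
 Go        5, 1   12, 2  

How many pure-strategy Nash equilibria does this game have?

2

Both Python: Team A gets 8 (best alternative 5); Team B gets 9 (best alternative 4). Neither deviates — NE.
Both Go: Team A gets 12 (best alternative 6); Team B gets 2 (best alternative 1). Neither deviates — NE.
(Go, Python) is not a NE: Team A would switch to Python (8 > 5).
No other cell survives both best-response checks, so there are 2 pure NE.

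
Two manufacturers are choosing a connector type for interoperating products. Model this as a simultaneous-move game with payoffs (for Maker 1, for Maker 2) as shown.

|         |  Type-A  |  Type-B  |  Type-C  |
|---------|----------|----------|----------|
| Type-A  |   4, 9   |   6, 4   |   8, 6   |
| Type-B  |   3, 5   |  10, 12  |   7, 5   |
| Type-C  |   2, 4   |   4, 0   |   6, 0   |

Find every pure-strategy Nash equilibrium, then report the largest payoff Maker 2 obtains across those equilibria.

Both Type-A is a pure NE (Maker 1: 4 ≥ 3; Maker 2: 9 ≥ 6). Maker 2 gets 9.
Both Type-B is a pure NE (Maker 1: 10 ≥ 6; Maker 2: 12 ≥ 5). Maker 2 gets 12.
Every other cell has a profitable deviation for at least one player. Highest of {9, 12} is 12.

12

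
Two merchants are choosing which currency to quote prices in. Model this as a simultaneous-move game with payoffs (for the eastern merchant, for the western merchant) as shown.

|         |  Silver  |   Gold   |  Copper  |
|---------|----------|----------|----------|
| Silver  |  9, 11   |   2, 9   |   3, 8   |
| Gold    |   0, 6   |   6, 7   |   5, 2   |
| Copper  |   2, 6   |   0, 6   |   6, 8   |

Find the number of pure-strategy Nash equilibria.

3

Both Silver: the eastern merchant gets 9 (best alternative 2); the western merchant gets 11 (best alternative 9). Neither deviates — NE.
Both Gold: the eastern merchant gets 6 (best alternative 2); the western merchant gets 7 (best alternative 6). Neither deviates — NE.
Both Copper: the eastern merchant gets 6 (best alternative 5); the western merchant gets 8 (best alternative 6). Neither deviates — NE.
(Copper, Silver) is not a NE: the eastern merchant would switch to Silver (9 > 2).
No other cell survives both best-response checks, so there are 3 pure NE.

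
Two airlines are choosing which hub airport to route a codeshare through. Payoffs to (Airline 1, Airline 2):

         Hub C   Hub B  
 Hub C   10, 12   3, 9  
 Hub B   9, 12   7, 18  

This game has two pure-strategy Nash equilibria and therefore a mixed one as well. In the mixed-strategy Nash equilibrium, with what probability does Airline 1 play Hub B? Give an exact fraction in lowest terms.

Airline 1's mix p on Hub C must make Airline 2 indifferent between Hub C and Hub B.
Airline 2's payoff from Hub C: 12p + 12(1−p). From Hub B: 9p + 18(1−p).
Set equal: 3p = 6(1−p) → p = 6/9 = 2/3.
Probability on Hub B is 1 − 2/3 = 1/3.

1/3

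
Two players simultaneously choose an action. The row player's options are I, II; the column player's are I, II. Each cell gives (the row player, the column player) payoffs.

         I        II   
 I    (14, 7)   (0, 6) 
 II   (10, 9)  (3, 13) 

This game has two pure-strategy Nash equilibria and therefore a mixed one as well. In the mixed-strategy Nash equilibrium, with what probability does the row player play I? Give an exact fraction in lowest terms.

4/5

The row player's mix p on I must make the column player indifferent between I and II.
The column player's payoff from I: 7p + 9(1−p). From II: 6p + 13(1−p).
Set equal: 1p = 4(1−p) → p = 4/5.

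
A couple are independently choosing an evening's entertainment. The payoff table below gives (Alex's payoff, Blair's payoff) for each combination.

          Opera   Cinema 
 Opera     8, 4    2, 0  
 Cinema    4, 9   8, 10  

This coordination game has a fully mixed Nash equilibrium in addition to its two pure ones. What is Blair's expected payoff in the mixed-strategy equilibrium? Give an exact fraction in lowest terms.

Alex mixes with probability p on Opera, chosen so Blair is indifferent: 4p + 9(1−p) = 0p + 10(1−p) gives p = 1/5.
Blair's expected payoff is 4·1/5 + 9·4/5 = 8.

8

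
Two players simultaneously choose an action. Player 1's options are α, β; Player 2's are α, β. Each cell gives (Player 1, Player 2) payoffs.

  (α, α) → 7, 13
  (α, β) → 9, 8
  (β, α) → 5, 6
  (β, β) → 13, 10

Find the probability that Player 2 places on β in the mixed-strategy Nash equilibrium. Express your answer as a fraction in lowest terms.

1/3

Player 2's mix q on α must make Player 1 indifferent between α and β.
Player 1's payoff from α: 7q + 9(1−q). From β: 5q + 13(1−q).
Set equal: 2q = 4(1−q) → q = 4/6 = 2/3.
Probability on β is 1 − 2/3 = 1/3.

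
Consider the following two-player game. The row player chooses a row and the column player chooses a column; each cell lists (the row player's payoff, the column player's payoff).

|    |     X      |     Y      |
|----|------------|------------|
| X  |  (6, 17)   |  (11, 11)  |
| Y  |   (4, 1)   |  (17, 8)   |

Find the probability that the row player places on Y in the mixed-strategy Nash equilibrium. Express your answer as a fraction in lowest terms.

The row player's mix p on X must make the column player indifferent between X and Y.
The column player's payoff from X: 17p + 1(1−p). From Y: 11p + 8(1−p).
Set equal: 6p = 7(1−p) → p = 7/13.
Probability on Y is 1 − 7/13 = 6/13.

6/13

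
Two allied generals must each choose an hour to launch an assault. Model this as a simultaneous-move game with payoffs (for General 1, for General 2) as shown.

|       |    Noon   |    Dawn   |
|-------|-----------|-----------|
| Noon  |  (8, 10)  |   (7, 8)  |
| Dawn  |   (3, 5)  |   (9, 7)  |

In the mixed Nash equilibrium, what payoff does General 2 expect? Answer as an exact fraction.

15/2

General 1 mixes with probability p on Noon, chosen so General 2 is indifferent: 10p + 5(1−p) = 8p + 7(1−p) gives p = 1/2.
General 2's expected payoff is 10·1/2 + 5·1/2 = 15/2.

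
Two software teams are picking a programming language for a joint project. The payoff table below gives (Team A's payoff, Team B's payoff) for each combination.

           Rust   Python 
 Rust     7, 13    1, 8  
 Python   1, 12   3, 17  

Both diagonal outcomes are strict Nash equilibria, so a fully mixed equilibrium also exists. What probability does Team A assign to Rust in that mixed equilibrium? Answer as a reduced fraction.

1/2

Team A's mix p on Rust must make Team B indifferent between Rust and Python.
Team B's payoff from Rust: 13p + 12(1−p). From Python: 8p + 17(1−p).
Set equal: 5p = 5(1−p) → p = 5/10 = 1/2.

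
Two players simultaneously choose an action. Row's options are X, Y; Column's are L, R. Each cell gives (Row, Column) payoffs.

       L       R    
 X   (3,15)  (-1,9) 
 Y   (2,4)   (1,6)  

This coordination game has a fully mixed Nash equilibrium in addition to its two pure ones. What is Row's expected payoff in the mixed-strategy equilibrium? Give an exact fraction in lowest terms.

Column mixes with probability q on L, chosen so Row is indifferent: 3q + (-1)(1−q) = 2q + 1(1−q) gives q = 2/3.
Row's expected payoff (from either row, since indifferent) is 3·2/3 + (-1)·1/3 = 5/3.

5/3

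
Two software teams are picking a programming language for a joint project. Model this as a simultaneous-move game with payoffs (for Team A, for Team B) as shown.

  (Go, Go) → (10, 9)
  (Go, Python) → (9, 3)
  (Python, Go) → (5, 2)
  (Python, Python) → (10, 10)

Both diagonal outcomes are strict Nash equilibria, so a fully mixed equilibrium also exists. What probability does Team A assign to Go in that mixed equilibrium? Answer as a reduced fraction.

4/7

Team A's mix p on Go must make Team B indifferent between Go and Python.
Team B's payoff from Go: 9p + 2(1−p). From Python: 3p + 10(1−p).
Set equal: 6p = 8(1−p) → p = 8/14 = 4/7.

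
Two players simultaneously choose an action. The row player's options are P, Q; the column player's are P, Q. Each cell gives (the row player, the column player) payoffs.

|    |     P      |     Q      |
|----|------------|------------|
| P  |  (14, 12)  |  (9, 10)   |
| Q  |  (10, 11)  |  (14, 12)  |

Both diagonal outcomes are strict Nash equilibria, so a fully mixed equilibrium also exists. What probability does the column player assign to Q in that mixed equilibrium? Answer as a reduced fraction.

4/9

The column player's mix q on P must make the row player indifferent between P and Q.
The row player's payoff from P: 14q + 9(1−q). From Q: 10q + 14(1−q).
Set equal: 4q = 5(1−q) → q = 5/9.
Probability on Q is 1 − 5/9 = 4/9.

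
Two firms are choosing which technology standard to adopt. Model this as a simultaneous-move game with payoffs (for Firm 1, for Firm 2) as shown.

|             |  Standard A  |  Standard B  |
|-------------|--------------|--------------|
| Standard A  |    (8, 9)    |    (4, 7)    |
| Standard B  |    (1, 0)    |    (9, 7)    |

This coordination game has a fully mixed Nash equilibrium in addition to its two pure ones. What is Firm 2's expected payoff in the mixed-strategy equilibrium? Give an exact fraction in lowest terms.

Firm 1 mixes with probability p on Standard A, chosen so Firm 2 is indifferent: 9p + 0(1−p) = 7p + 7(1−p) gives p = 7/9.
Firm 2's expected payoff is 9·7/9 + 0·2/9 = 7.

7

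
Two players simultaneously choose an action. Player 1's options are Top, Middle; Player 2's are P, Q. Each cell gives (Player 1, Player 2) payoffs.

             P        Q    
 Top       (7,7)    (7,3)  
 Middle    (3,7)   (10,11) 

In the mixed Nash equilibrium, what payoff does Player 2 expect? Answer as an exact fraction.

Player 1 mixes with probability p on Top, chosen so Player 2 is indifferent: 7p + 7(1−p) = 3p + 11(1−p) gives p = 1/2.
Player 2's expected payoff is 7·1/2 + 7·1/2 = 7.

7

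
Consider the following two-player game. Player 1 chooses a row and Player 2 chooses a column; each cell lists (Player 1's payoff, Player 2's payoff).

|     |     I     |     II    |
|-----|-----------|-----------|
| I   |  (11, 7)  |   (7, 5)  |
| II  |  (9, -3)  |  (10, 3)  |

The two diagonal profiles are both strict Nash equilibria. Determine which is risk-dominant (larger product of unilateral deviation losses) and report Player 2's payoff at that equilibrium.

At both I: Player 1 loses 11 − 9 = 2 by deviating; Player 2 loses 7 − 5 = 2. Product = 2·2 = 4.
At both II: Player 1 loses 10 − 7 = 3 by deviating; Player 2 loses 3 − (-3) = 6. Product = 3·6 = 18.
18 > 4, so both II is risk-dominant. Player 2's payoff there is 3.

3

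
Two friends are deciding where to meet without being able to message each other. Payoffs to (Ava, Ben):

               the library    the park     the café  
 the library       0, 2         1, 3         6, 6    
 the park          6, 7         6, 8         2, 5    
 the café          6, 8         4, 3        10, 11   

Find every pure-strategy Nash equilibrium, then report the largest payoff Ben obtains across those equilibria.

Both the park is a pure NE (Ava: 6 ≥ 4; Ben: 8 ≥ 7). Ben gets 8.
Both the café is a pure NE (Ava: 10 ≥ 6; Ben: 11 ≥ 8). Ben gets 11.
Every other cell has a profitable deviation for at least one player. Highest of {8, 11} is 11.

11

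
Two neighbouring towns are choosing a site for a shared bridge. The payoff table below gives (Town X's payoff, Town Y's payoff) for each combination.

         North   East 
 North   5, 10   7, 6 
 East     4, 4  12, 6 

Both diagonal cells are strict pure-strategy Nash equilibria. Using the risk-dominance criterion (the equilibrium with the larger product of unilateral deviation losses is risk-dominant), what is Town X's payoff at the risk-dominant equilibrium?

At both North: Town X loses 5 − 4 = 1 by deviating; Town Y loses 10 − 6 = 4. Product = 1·4 = 4.
At both East: Town X loses 12 − 7 = 5 by deviating; Town Y loses 6 − 4 = 2. Product = 5·2 = 10.
10 > 4, so both East is risk-dominant. Town X's payoff there is 12.

12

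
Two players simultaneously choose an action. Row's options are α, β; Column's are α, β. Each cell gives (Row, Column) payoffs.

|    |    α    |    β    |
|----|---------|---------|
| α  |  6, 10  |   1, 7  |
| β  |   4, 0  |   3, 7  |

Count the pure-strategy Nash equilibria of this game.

2

Both α: Row gets 6 (best alternative 4); Column gets 10 (best alternative 7). Neither deviates — NE.
Both β: Row gets 3 (best alternative 1); Column gets 7 (best alternative 0). Neither deviates — NE.
(β, α) is not a NE: Row would switch to α (6 > 4).
No other cell survives both best-response checks, so there are 2 pure NE.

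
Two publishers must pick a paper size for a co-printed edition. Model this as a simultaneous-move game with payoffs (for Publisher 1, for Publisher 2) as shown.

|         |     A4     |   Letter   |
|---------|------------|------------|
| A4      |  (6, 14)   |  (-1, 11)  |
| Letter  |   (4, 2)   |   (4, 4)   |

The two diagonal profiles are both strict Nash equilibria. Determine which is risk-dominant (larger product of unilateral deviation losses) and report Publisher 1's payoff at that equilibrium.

At both A4: Publisher 1 loses 6 − 4 = 2 by deviating; Publisher 2 loses 14 − 11 = 3. Product = 2·3 = 6.
At both Letter: Publisher 1 loses 4 − (-1) = 5 by deviating; Publisher 2 loses 4 − 2 = 2. Product = 5·2 = 10.
10 > 6, so both Letter is risk-dominant. Publisher 1's payoff there is 4.

4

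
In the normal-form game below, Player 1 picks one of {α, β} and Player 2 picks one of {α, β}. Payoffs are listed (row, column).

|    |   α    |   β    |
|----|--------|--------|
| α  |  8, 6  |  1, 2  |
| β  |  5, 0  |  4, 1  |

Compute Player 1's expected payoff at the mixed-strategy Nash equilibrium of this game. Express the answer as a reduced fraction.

9/2

Player 2 mixes with probability q on α, chosen so Player 1 is indifferent: 8q + 1(1−q) = 5q + 4(1−q) gives q = 1/2.
Player 1's expected payoff (from either row, since indifferent) is 8·1/2 + 1·1/2 = 9/2.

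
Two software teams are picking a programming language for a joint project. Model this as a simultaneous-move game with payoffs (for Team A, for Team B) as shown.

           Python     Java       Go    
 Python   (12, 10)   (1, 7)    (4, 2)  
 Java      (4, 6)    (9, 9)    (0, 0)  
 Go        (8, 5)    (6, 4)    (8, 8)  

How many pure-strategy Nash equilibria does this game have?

3

Both Python: Team A gets 12 (best alternative 8); Team B gets 10 (best alternative 7). Neither deviates — NE.
Both Java: Team A gets 9 (best alternative 6); Team B gets 9 (best alternative 6). Neither deviates — NE.
Both Go: Team A gets 8 (best alternative 4); Team B gets 8 (best alternative 5). Neither deviates — NE.
(Python, Java) is not a NE: Team A would switch to Java (9 > 1).
No other cell survives both best-response checks, so there are 3 pure NE.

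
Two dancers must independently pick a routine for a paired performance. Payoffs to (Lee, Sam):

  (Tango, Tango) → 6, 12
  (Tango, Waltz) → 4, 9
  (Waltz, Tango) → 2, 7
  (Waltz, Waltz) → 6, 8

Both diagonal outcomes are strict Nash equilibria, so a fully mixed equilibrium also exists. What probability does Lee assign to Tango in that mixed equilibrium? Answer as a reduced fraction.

1/4

Lee's mix p on Tango must make Sam indifferent between Tango and Waltz.
Sam's payoff from Tango: 12p + 7(1−p). From Waltz: 9p + 8(1−p).
Set equal: 3p = 1(1−p) → p = 1/4.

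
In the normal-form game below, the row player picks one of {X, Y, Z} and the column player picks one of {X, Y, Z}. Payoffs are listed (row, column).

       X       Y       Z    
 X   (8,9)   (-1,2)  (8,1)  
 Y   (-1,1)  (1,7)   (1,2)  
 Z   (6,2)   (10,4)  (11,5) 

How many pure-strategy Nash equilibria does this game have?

Both X: the row player gets 8 (best alternative 6); the column player gets 9 (best alternative 2). Neither deviates — NE.
Both Z: the row player gets 11 (best alternative 8); the column player gets 5 (best alternative 4). Neither deviates — NE.
Both Y is not a NE: the row player would switch to Z (10 > 1).
No other cell survives both best-response checks, so there are 2 pure NE.

2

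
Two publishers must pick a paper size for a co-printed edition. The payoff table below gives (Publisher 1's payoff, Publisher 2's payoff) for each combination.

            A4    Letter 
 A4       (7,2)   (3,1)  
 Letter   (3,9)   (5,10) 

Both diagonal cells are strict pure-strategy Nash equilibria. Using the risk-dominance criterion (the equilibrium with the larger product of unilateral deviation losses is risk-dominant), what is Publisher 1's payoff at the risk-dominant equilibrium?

7

At both A4: Publisher 1 loses 7 − 3 = 4 by deviating; Publisher 2 loses 2 − 1 = 1. Product = 4·1 = 4.
At both Letter: Publisher 1 loses 5 − 3 = 2 by deviating; Publisher 2 loses 10 − 9 = 1. Product = 2·1 = 2.
4 > 2, so both A4 is risk-dominant. Publisher 1's payoff there is 7.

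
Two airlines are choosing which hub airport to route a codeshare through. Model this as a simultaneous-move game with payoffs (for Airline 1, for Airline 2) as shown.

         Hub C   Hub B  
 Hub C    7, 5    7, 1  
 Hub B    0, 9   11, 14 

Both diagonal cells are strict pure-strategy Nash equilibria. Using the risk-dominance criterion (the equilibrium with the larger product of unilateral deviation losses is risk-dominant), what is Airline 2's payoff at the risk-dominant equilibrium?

At both Hub C: Airline 1 loses 7 − 0 = 7 by deviating; Airline 2 loses 5 − 1 = 4. Product = 7·4 = 28.
At both Hub B: Airline 1 loses 11 − 7 = 4 by deviating; Airline 2 loses 14 − 9 = 5. Product = 4·5 = 20.
28 > 20, so both Hub C is risk-dominant. Airline 2's payoff there is 5.

5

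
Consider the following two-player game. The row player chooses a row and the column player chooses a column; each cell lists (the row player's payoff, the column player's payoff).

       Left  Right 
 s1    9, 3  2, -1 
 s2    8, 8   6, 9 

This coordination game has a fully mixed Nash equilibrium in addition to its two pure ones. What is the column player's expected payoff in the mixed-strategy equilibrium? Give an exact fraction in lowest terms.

7

The row player mixes with probability p on s1, chosen so the column player is indifferent: 3p + 8(1−p) = (-1)p + 9(1−p) gives p = 1/5.
The column player's expected payoff is 3·1/5 + 8·4/5 = 7.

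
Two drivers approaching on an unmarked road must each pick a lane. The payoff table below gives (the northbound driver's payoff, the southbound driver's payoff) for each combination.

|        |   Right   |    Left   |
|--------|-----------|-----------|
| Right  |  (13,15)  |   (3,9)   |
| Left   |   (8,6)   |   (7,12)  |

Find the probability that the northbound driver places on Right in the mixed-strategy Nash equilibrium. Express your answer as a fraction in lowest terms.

1/2

The northbound driver's mix p on Right must make the southbound driver indifferent between Right and Left.
The southbound driver's payoff from Right: 15p + 6(1−p). From Left: 9p + 12(1−p).
Set equal: 6p = 6(1−p) → p = 6/12 = 1/2.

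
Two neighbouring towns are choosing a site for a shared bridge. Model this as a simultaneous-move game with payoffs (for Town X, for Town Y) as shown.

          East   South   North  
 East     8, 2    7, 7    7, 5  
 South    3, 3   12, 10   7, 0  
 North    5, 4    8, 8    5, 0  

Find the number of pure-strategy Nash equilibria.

Both South: Town X gets 12 (best alternative 8); Town Y gets 10 (best alternative 3). Neither deviates — NE.
Both North is not a NE: Town X would switch to East (7 > 5).
No other cell survives both best-response checks, so there is 1 pure NE.

1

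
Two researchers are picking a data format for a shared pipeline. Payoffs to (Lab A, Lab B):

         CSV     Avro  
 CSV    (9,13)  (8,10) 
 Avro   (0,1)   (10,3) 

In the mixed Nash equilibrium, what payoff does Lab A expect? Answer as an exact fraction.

90/11

Lab B mixes with probability q on CSV, chosen so Lab A is indifferent: 9q + 8(1−q) = 0q + 10(1−q) gives q = 2/11.
Lab A's expected payoff (from either row, since indifferent) is 9·2/11 + 8·9/11 = 90/11.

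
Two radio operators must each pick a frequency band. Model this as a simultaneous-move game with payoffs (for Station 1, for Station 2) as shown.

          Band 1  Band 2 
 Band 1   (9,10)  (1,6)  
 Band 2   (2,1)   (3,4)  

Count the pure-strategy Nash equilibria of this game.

Both Band 1: Station 1 gets 9 (best alternative 2); Station 2 gets 10 (best alternative 6). Neither deviates — NE.
Both Band 2: Station 1 gets 3 (best alternative 1); Station 2 gets 4 (best alternative 1). Neither deviates — NE.
(Band 2, Band 1) is not a NE: Station 1 would switch to Band 1 (9 > 2).
No other cell survives both best-response checks, so there are 2 pure NE.

2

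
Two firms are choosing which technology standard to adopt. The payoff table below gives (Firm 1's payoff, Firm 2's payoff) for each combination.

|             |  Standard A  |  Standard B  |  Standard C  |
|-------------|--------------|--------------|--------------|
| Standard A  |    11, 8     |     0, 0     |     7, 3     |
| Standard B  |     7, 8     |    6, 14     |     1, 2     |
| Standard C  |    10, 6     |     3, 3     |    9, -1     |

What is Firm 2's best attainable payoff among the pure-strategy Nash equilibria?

14

Both Standard A is a pure NE (Firm 1: 11 ≥ 10; Firm 2: 8 ≥ 3). Firm 2 gets 8.
Both Standard B is a pure NE (Firm 1: 6 ≥ 3; Firm 2: 14 ≥ 8). Firm 2 gets 14.
Every other cell has a profitable deviation for at least one player. Highest of {8, 14} is 14.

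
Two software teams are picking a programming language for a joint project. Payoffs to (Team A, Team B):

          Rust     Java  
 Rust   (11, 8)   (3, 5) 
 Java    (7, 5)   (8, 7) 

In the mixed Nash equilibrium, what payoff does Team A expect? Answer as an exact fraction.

67/9

Team B mixes with probability q on Rust, chosen so Team A is indifferent: 11q + 3(1−q) = 7q + 8(1−q) gives q = 5/9.
Team A's expected payoff (from either row, since indifferent) is 11·5/9 + 3·4/9 = 67/9.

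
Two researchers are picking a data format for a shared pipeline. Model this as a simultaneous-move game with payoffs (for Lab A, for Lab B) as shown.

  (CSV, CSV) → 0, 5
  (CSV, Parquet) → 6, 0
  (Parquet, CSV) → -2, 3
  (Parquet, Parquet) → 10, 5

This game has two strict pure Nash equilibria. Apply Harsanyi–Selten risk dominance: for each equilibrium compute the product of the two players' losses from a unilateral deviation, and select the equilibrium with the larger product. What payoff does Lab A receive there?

0

At both CSV: Lab A loses 0 − (-2) = 2 by deviating; Lab B loses 5 − 0 = 5. Product = 2·5 = 10.
At both Parquet: Lab A loses 10 − 6 = 4 by deviating; Lab B loses 5 − 3 = 2. Product = 4·2 = 8.
10 > 8, so both CSV is risk-dominant. Lab A's payoff there is 0.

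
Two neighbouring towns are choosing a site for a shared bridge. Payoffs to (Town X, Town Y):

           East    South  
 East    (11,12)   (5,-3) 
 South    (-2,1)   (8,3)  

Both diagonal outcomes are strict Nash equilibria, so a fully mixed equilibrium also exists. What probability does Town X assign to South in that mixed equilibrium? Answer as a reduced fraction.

15/17

Town X's mix p on East must make Town Y indifferent between East and South.
Town Y's payoff from East: 12p + 1(1−p). From South: (-3)p + 3(1−p).
Set equal: 15p = 2(1−p) → p = 2/17.
Probability on South is 1 − 2/17 = 15/17.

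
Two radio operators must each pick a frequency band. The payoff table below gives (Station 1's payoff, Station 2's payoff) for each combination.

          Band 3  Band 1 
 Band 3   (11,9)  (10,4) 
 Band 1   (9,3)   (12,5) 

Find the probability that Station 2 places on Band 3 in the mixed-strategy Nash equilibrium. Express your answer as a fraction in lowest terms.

Station 2's mix q on Band 3 must make Station 1 indifferent between Band 3 and Band 1.
Station 1's payoff from Band 3: 11q + 10(1−q). From Band 1: 9q + 12(1−q).
Set equal: 2q = 2(1−q) → q = 2/4 = 1/2.

1/2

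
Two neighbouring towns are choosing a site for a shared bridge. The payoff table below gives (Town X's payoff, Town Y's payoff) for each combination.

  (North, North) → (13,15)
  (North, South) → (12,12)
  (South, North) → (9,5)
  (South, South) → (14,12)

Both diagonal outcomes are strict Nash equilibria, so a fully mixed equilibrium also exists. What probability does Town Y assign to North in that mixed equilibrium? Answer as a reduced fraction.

1/3

Town Y's mix q on North must make Town X indifferent between North and South.
Town X's payoff from North: 13q + 12(1−q). From South: 9q + 14(1−q).
Set equal: 4q = 2(1−q) → q = 2/6 = 1/3.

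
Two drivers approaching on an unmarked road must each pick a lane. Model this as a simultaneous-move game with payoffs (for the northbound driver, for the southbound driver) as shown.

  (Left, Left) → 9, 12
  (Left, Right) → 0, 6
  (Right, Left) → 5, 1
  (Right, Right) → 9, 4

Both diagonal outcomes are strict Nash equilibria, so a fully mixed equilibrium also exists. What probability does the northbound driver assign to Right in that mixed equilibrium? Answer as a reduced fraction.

2/3

The northbound driver's mix p on Left must make the southbound driver indifferent between Left and Right.
The southbound driver's payoff from Left: 12p + 1(1−p). From Right: 6p + 4(1−p).
Set equal: 6p = 3(1−p) → p = 3/9 = 1/3.
Probability on Right is 1 − 1/3 = 2/3.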